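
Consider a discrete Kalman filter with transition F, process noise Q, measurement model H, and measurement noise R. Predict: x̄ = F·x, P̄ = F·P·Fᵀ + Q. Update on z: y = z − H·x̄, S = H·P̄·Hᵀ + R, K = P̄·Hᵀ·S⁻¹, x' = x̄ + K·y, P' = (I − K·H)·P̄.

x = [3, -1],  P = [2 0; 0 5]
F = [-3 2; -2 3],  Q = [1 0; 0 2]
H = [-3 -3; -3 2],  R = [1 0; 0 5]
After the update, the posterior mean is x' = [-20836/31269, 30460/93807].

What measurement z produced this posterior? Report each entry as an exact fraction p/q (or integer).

z = [1, 2]

x̄ = F·x = [-11, -9]
P̄ = F·P·Fᵀ + Q = [39 42; 42 55]
S = H·P̄·Hᵀ + R = [1603 147; 147 72]
K = P̄·Hᵀ·S⁻¹ = [-1405/10423 -818/4467; -6200/31269 2447/13401]
x' − x̄ = [323123/31269, 874723/93807] = K·y
y = (KᵀK)⁻¹·Kᵀ·(x' − x̄) = [-59, -13]
z = y + H·x̄ = [-59, -13] + [60, 15] = [1, 2]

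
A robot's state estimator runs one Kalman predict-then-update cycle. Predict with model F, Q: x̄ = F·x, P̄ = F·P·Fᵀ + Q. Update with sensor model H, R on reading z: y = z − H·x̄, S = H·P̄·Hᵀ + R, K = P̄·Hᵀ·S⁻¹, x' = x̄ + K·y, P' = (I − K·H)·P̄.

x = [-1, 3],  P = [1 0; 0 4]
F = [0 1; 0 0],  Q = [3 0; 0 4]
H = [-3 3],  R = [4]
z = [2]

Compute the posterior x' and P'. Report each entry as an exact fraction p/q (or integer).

x̄ = F·x = [3, 0]
P̄ = F·P·Fᵀ + Q = [7 0; 0 4]
y = z − H·x̄ = [11]
S = H·P̄·Hᵀ + R = [103]
K = P̄·Hᵀ·S⁻¹ = [-21/103; 12/103]
x' = x̄ + K·y = [78/103, 132/103]
P' = (I − K·H)·P̄ = [280/103 252/103; 252/103 268/103]

x' = [78/103, 132/103]
P' = [280/103 252/103; 252/103 268/103]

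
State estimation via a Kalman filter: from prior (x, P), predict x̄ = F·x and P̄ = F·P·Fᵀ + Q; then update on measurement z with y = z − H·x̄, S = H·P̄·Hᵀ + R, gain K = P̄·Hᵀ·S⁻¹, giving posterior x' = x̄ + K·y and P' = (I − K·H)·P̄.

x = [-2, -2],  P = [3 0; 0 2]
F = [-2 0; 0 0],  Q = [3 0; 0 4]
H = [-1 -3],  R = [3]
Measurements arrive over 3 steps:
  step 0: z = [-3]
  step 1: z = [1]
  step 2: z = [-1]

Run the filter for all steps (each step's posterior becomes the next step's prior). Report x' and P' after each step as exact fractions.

step 0: x̄ = F·x = [4, 0]
step 0: P̄ = F·P·Fᵀ + Q = [15 0; 0 4]
step 0: y = z − H·x̄ = [1]
step 0: S = H·P̄·Hᵀ + R = [54]
step 0: K = P̄·Hᵀ·S⁻¹ = [-5/18; -2/9]
step 0: x' = x̄ + K·y = [67/18, -2/9]
step 0: P' = (I − K·H)·P̄ = [65/6 -10/3; -10/3 4/3]
step 1: x̄ = F·x = [-67/9, 0]
step 1: P̄ = F·P·Fᵀ + Q = [139/3 0; 0 4]
step 1: y = z − H·x̄ = [-58/9]
step 1: S = H·P̄·Hᵀ + R = [256/3]
step 1: K = P̄·Hᵀ·S⁻¹ = [-139/256; -9/64]
step 1: x' = x̄ + K·y = [-505/128, 29/32]
step 1: P' = (I − K·H)·P̄ = [5421/256 -417/64; -417/64 37/16]
step 2: x̄ = F·x = [505/64, 0]
step 2: P̄ = F·P·Fᵀ + Q = [5613/64 0; 0 4]
step 2: y = z − H·x̄ = [441/64]
step 2: S = H·P̄·Hᵀ + R = [8109/64]
step 2: K = P̄·Hᵀ·S⁻¹ = [-1871/2703; -256/2703]
step 2: x' = x̄ + K·y = [2812/901, -588/901]
step 2: P' = (I − K·H)·P̄ = [24323/901 -7484/901; -7484/901 2580/901]

step 0: x' = [67/18, -2/9], P' = [65/6 -10/3; -10/3 4/3]
step 1: x' = [-505/128, 29/32], P' = [5421/256 -417/64; -417/64 37/16]
step 2: x' = [2812/901, -588/901], P' = [24323/901 -7484/901; -7484/901 2580/901]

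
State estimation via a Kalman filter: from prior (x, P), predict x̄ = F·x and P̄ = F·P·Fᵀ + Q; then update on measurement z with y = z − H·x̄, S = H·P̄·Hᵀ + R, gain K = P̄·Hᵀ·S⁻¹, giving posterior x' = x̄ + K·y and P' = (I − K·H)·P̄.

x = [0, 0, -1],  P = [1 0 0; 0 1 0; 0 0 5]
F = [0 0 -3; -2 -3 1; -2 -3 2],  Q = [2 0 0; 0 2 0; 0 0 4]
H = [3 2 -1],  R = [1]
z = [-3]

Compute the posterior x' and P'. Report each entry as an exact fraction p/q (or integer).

x̄ = F·x = [3, -1, -2]
P̄ = F·P·Fᵀ + Q = [47 -15 -30; -15 20 23; -30 23 37]
y = z − H·x̄ = [-12]
S = H·P̄·Hᵀ + R = [449]
K = P̄·Hᵀ·S⁻¹ = [141/449; -28/449; -81/449]
x' = x̄ + K·y = [-345/449, -113/449, 74/449]
P' = (I − K·H)·P̄ = [1222/449 -2787/449 -2049/449; -2787/449 8196/449 8059/449; -2049/449 8059/449 10052/449]

x' = [-345/449, -113/449, 74/449]
P' = [1222/449 -2787/449 -2049/449; -2787/449 8196/449 8059/449; -2049/449 8059/449 10052/449]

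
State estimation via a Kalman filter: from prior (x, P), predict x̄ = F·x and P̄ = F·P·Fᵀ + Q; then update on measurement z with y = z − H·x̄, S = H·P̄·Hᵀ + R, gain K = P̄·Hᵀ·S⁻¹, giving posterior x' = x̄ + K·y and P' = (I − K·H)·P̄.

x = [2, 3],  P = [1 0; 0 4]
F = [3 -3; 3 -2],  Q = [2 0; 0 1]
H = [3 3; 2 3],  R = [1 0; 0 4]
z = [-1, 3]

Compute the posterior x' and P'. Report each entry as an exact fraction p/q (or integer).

x' = [-4283/2341, 3783/2341]
P' = [6173/7023 -1818/2341; -1818/2341 1808/2341]

x̄ = F·x = [-3, 0]
P̄ = F·P·Fᵀ + Q = [47 33; 33 26]
y = z − H·x̄ = [8, 9]
S = H·P̄·Hᵀ + R = [1252 1011; 1011 822]
K = P̄·Hᵀ·S⁻¹ = [719/2341 -1004/7023; -30/2341 447/2341]
x' = x̄ + K·y = [-4283/2341, 3783/2341]
P' = (I − K·H)·P̄ = [6173/7023 -1818/2341; -1818/2341 1808/2341]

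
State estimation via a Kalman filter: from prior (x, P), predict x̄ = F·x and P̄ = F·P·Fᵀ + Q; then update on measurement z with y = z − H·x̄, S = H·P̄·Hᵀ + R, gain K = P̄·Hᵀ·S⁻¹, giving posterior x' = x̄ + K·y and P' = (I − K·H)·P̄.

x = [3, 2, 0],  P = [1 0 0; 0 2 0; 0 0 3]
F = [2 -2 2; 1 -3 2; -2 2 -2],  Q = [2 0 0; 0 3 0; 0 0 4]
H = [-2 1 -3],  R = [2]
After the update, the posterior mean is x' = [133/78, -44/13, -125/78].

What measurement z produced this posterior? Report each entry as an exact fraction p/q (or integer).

x̄ = F·x = [2, -3, -2]
P̄ = F·P·Fᵀ + Q = [26 26 -24; 26 34 -26; -24 -26 28]
S = H·P̄·Hᵀ + R = [156]
K = P̄·Hᵀ·S⁻¹ = [23/78; 5/13; -31/78]
x' − x̄ = [-23/78, -5/13, 31/78] = K·y
y = (KᵀK)⁻¹·Kᵀ·(x' − x̄) = [-1]
z = y + H·x̄ = [-1] + [-1] = [-2]

z = [-2]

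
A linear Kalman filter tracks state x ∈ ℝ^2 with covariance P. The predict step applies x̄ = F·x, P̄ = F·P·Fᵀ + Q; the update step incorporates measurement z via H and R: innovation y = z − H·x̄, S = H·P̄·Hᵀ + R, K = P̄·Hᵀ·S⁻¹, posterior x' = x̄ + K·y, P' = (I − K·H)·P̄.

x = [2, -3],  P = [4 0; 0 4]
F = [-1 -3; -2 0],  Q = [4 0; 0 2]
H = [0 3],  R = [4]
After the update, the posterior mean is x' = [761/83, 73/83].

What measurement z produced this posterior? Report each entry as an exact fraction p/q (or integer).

z = [3]

x̄ = F·x = [7, -4]
P̄ = F·P·Fᵀ + Q = [44 8; 8 18]
S = H·P̄·Hᵀ + R = [166]
K = P̄·Hᵀ·S⁻¹ = [12/83; 27/83]
x' − x̄ = [180/83, 405/83] = K·y
y = (KᵀK)⁻¹·Kᵀ·(x' − x̄) = [15]
z = y + H·x̄ = [15] + [-12] = [3]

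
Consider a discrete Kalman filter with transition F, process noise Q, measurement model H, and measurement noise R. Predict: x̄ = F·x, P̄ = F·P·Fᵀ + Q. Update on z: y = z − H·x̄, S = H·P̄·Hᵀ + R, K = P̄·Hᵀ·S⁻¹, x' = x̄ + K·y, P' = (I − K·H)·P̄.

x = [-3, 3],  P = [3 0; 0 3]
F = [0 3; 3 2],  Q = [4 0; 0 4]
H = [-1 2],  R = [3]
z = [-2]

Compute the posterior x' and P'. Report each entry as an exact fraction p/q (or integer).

x' = [1271/134, 241/67]
P' = [4129/134 1036/67; 1036/67 569/67]

x̄ = F·x = [9, -3]
P̄ = F·P·Fᵀ + Q = [31 18; 18 43]
y = z − H·x̄ = [13]
S = H·P̄·Hᵀ + R = [134]
K = P̄·Hᵀ·S⁻¹ = [5/134; 34/67]
x' = x̄ + K·y = [1271/134, 241/67]
P' = (I − K·H)·P̄ = [4129/134 1036/67; 1036/67 569/67]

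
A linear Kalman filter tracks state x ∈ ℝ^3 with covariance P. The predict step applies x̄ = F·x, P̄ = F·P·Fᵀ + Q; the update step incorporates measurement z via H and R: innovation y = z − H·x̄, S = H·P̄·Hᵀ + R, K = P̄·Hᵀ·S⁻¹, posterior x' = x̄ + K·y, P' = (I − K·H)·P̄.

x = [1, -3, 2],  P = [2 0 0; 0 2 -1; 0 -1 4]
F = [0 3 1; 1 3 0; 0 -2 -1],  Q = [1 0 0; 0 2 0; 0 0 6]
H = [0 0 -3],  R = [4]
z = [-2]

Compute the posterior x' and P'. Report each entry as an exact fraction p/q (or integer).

x' = [-58/13, -77/13, 10/13]
P' = [1121/130 1059/130 -22/65; 1059/130 2131/130 -18/65; -22/65 -18/65 28/65]

x̄ = F·x = [-7, -8, 4]
P̄ = F·P·Fᵀ + Q = [17 15 -11; 15 22 -9; -11 -9 14]
y = z − H·x̄ = [10]
S = H·P̄·Hᵀ + R = [130]
K = P̄·Hᵀ·S⁻¹ = [33/130; 27/130; -21/65]
x' = x̄ + K·y = [-58/13, -77/13, 10/13]
P' = (I − K·H)·P̄ = [1121/130 1059/130 -22/65; 1059/130 2131/130 -18/65; -22/65 -18/65 28/65]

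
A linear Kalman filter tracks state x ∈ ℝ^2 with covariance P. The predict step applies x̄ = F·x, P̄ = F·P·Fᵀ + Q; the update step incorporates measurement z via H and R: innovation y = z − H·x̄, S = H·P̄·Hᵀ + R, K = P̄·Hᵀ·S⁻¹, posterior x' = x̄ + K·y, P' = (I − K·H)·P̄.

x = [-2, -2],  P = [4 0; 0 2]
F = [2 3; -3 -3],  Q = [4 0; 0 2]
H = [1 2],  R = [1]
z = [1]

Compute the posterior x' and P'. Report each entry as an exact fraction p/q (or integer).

x̄ = F·x = [-10, 12]
P̄ = F·P·Fᵀ + Q = [38 -42; -42 56]
y = z − H·x̄ = [-13]
S = H·P̄·Hᵀ + R = [95]
K = P̄·Hᵀ·S⁻¹ = [-46/95; 14/19]
x' = x̄ + K·y = [-352/95, 46/19]
P' = (I − K·H)·P̄ = [1494/95 -154/19; -154/19 84/19]

x' = [-352/95, 46/19]
P' = [1494/95 -154/19; -154/19 84/19]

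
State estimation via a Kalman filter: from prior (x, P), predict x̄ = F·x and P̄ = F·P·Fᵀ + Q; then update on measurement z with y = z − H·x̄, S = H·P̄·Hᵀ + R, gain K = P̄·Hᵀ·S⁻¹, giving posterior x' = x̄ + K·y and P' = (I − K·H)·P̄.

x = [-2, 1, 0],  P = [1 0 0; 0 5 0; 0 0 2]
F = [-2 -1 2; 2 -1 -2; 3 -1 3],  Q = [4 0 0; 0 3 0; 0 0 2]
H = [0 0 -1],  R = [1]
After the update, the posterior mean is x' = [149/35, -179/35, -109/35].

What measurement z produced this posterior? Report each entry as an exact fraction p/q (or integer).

z = [3]

x̄ = F·x = [3, -5, -7]
P̄ = F·P·Fᵀ + Q = [21 -7 11; -7 20 -1; 11 -1 34]
S = H·P̄·Hᵀ + R = [35]
K = P̄·Hᵀ·S⁻¹ = [-11/35; 1/35; -34/35]
x' − x̄ = [44/35, -4/35, 136/35] = K·y
y = (KᵀK)⁻¹·Kᵀ·(x' − x̄) = [-4]
z = y + H·x̄ = [-4] + [7] = [3]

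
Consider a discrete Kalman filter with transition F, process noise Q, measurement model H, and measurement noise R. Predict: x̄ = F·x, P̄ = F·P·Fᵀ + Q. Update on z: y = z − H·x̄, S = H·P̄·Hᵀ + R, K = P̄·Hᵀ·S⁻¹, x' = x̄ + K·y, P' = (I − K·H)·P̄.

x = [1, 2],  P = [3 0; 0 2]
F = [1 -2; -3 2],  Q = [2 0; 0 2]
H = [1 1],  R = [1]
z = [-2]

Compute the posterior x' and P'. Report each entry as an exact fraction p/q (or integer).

x' = [-3, 1]
P' = [205/17 -209/17; -209/17 229/17]

x̄ = F·x = [-3, 1]
P̄ = F·P·Fᵀ + Q = [13 -17; -17 37]
y = z − H·x̄ = [0]
S = H·P̄·Hᵀ + R = [17]
K = P̄·Hᵀ·S⁻¹ = [-4/17; 20/17]
x' = x̄ + K·y = [-3, 1]
P' = (I − K·H)·P̄ = [205/17 -209/17; -209/17 229/17]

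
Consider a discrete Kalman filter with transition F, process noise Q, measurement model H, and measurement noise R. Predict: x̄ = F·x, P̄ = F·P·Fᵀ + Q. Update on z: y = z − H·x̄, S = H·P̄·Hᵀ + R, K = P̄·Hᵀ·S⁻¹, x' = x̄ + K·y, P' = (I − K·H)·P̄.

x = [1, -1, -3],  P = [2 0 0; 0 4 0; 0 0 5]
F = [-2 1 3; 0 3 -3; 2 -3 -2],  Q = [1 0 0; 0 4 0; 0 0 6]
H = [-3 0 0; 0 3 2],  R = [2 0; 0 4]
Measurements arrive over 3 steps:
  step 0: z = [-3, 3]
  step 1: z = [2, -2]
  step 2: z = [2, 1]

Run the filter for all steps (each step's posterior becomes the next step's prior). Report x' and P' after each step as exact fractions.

step 0: x' = [144863/155539, 294333/155539, -215981/155539], P' = [34130/155539 32232/155539 -49144/155539; 32232/155539 1427620/155539 -2004972/155539; -49144/155539 -2004972/155539 2956214/155539]
step 1: x' = [-7760805826/12722776987, 89910060/12722776987, -11691269287/12722776987], P' = [2675012290/12722776987 184304040/12722776987 -486845208/12722776987; 184304040/12722776987 66699481228/12722776987 -91356715188/12722776987; -486845208/12722776987 -91356715188/12722776987 136416849318/12722776987]
step 2: x' = [-376540543195756/585114320993543, -40079008526427/585114320993543, 375112726008962/585114320993543], P' = [122982586937930/585114320993543 9248155326984/585114320993543 -23462234277016/585114320993543; 9248155326984/585114320993543 3062926457191868/585114320993543 -4195332630112596/585114320993543; -23462234277016/585114320993543 -4195332630112596/585114320993543 6265529696985670/585114320993543]

step 0: x̄ = F·x = [-12, 6, 11]
step 0: P̄ = F·P·Fᵀ + Q = [58 -33 -50; -33 85 -6; -50 -6 70]
step 0: y = z − H·x̄ = [-39, -37]
step 0: S = H·P̄·Hᵀ + R = [524 597; 597 977]
step 0: K = P̄·Hᵀ·S⁻¹ = [-51195/155539 -398/155539; -48348/155539 68229/155539; 73716/155539 -25622/155539]
step 0: x' = x̄ + K·y = [144863/155539, 294333/155539, -215981/155539]
step 0: P' = (I − K·H)·P̄ = [34130/155539 32232/155539 -49144/155539; 32232/155539 1427620/155539 -2004972/155539; -49144/155539 -2004972/155539 2956214/155539]
step 1: x̄ = F·x = [-643336/155539, 1530942/155539, -161311/155539]
step 1: P̄ = F·P·Fᵀ + Q = [16756573/155539 -34841154/155539 -335556/155539; -34841154/155539 76166158/155539 -637956/155539; -335556/155539 -637956/155539 1689894/155539]
step 1: y = z − H·x̄ = [-1618930/155539, -4581282/155539]
step 1: S = H·P̄·Hᵀ + R = [151120235/155539 315583722/155539; 315583722/155539 685221682/155539]
step 1: K = P̄·Hᵀ·S⁻¹ = [-4012518435/12722776987 -105194574/12722776987; -276456060/12722776987 4346253327/12722776987; 730267812/12722776987 -309111732/12722776987]
step 1: x' = x̄ + K·y = [-7760805826/12722776987, 89910060/12722776987, -11691269287/12722776987]
step 1: P' = (I − K·H)·P̄ = [2675012290/12722776987 184304040/12722776987 -486845208/12722776987; 184304040/12722776987 66699481228/12722776987 -91356715188/12722776987; -486845208/12722776987 -91356715188/12722776987 136416849318/12722776987]
step 2: x̄ = F·x = [-19462286149/12722776987, 35343538041/12722776987, 7591196742/12722776987]
step 2: P̄ = F·P·Fᵀ + Q = [774838586445/12722776987 -1579820386794/12722776987 -27769741444/12722776987; -1579820386794/12722776987 3523358956246/12722776987 -51837485220/12722776987; -27769741444/12722776987 -51837485220/12722776987 138401970334/12722776987]
step 2: y = z − H·x̄ = [-32941304473/12722776987, -108490230620/12722776987]
step 2: S = H·P̄·Hᵀ + R = [6998992831979/12722776987 14385001929810/12722776987; 14385001929810/12722776987 31692679772858/12722776987]
step 2: K = P̄·Hᵀ·S⁻¹ = [-184473880406895/585114320993543 -4795000643270/585114320993543; -13872232990476/585114320993543 199528527837603/585114320993543; 35193351415524/585114320993543 -13734624091612/585114320993543]
step 2: x' = x̄ + K·y = [-376540543195756/585114320993543, -40079008526427/585114320993543, 375112726008962/585114320993543]
step 2: P' = (I − K·H)·P̄ = [122982586937930/585114320993543 9248155326984/585114320993543 -23462234277016/585114320993543; 9248155326984/585114320993543 3062926457191868/585114320993543 -4195332630112596/585114320993543; -23462234277016/585114320993543 -4195332630112596/585114320993543 6265529696985670/585114320993543]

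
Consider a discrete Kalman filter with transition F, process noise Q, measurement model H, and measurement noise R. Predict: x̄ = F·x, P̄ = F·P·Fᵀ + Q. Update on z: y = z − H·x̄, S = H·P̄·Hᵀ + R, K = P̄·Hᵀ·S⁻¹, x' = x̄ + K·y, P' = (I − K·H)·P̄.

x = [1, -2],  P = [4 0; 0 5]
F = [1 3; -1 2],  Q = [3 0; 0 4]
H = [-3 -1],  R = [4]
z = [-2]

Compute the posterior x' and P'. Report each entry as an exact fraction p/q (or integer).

x' = [181/164, -237/164]
P' = [247/164 -559/164; -559/164 1783/164]

x̄ = F·x = [-5, -5]
P̄ = F·P·Fᵀ + Q = [52 26; 26 28]
y = z − H·x̄ = [-22]
S = H·P̄·Hᵀ + R = [656]
K = P̄·Hᵀ·S⁻¹ = [-91/328; -53/328]
x' = x̄ + K·y = [181/164, -237/164]
P' = (I − K·H)·P̄ = [247/164 -559/164; -559/164 1783/164]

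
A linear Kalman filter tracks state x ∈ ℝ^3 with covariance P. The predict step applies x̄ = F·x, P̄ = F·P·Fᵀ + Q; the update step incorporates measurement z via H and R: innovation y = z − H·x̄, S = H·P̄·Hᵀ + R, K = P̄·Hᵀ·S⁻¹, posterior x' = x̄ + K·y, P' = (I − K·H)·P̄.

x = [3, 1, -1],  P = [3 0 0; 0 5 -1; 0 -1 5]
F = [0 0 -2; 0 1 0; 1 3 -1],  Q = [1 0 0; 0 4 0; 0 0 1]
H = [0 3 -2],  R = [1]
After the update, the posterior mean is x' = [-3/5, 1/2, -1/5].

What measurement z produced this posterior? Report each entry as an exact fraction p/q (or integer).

x̄ = F·x = [2, 1, 7]
P̄ = F·P·Fᵀ + Q = [21 2 16; 2 9 16; 16 16 60]
S = H·P̄·Hᵀ + R = [130]
K = P̄·Hᵀ·S⁻¹ = [-1/5; -1/26; -36/65]
x' − x̄ = [-13/5, -1/2, -36/5] = K·y
y = (KᵀK)⁻¹·Kᵀ·(x' − x̄) = [13]
z = y + H·x̄ = [13] + [-11] = [2]

z = [2]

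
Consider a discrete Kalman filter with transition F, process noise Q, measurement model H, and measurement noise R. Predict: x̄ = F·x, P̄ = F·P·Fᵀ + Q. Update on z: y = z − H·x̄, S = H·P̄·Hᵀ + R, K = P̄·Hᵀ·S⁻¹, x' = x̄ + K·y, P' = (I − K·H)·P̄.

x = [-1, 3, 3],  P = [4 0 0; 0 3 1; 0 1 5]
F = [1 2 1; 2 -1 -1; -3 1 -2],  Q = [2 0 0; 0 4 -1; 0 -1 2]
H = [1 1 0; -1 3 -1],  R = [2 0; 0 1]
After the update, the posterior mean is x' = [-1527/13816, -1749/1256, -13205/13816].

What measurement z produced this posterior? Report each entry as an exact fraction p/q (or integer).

z = [-2, -3]

x̄ = F·x = [8, -8, 0]
P̄ = F·P·Fᵀ + Q = [27 -6 -19; -6 30 -17; -19 -17 57]
S = H·P̄·Hᵀ + R = [47 87; 87 455]
K = P̄·Hᵀ·S⁻¹ = [11817/13816 -3049/13816; 99/1256 293/1256; -8637/13816 -1051/13816]
x' − x̄ = [-112055/13816, 8299/1256, -13205/13816] = K·y
y = (KᵀK)⁻¹·Kᵀ·(x' − x̄) = [-2, 29]
z = y + H·x̄ = [-2, 29] + [0, -32] = [-2, -3]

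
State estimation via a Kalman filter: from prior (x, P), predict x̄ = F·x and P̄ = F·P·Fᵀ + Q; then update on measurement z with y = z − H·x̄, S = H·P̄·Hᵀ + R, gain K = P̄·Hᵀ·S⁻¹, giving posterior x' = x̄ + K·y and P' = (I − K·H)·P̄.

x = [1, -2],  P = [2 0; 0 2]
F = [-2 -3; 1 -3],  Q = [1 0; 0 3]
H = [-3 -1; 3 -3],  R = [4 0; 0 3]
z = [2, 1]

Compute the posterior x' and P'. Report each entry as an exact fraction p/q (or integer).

x' = [-2501/7006, -4233/7006]
P' = [5633/21018 3881/21018; 3881/21018 9017/21018]

x̄ = F·x = [4, 7]
P̄ = F·P·Fᵀ + Q = [27 14; 14 23]
y = z − H·x̄ = [21, 10]
S = H·P̄·Hᵀ + R = [354 -90; -90 201]
K = P̄·Hᵀ·S⁻¹ = [-5195/21018 292/3503; -5165/21018 -856/3503]
x' = x̄ + K·y = [-2501/7006, -4233/7006]
P' = (I − K·H)·P̄ = [5633/21018 3881/21018; 3881/21018 9017/21018]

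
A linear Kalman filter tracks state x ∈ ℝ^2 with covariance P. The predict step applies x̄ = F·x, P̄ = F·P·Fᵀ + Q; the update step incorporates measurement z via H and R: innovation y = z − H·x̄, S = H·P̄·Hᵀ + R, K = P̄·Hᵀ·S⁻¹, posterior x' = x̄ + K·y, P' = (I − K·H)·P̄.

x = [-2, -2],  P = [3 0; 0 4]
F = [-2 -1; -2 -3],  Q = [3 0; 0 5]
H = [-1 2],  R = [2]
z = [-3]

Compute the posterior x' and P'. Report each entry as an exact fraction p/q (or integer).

x̄ = F·x = [6, 10]
P̄ = F·P·Fᵀ + Q = [19 24; 24 53]
y = z − H·x̄ = [-17]
S = H·P̄·Hᵀ + R = [137]
K = P̄·Hᵀ·S⁻¹ = [29/137; 82/137]
x' = x̄ + K·y = [329/137, -24/137]
P' = (I − K·H)·P̄ = [1762/137 910/137; 910/137 537/137]

x' = [329/137, -24/137]
P' = [1762/137 910/137; 910/137 537/137]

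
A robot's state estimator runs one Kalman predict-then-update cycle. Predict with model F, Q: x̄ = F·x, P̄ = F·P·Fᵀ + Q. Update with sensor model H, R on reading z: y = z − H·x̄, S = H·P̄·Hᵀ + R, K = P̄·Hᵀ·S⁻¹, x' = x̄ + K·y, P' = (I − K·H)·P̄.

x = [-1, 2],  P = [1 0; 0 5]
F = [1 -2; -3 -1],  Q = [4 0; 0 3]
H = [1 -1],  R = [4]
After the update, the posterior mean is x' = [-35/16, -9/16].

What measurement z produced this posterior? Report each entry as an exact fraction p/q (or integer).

z = [-1]

x̄ = F·x = [-5, 1]
P̄ = F·P·Fᵀ + Q = [25 7; 7 17]
S = H·P̄·Hᵀ + R = [32]
K = P̄·Hᵀ·S⁻¹ = [9/16; -5/16]
x' − x̄ = [45/16, -25/16] = K·y
y = (KᵀK)⁻¹·Kᵀ·(x' − x̄) = [5]
z = y + H·x̄ = [5] + [-6] = [-1]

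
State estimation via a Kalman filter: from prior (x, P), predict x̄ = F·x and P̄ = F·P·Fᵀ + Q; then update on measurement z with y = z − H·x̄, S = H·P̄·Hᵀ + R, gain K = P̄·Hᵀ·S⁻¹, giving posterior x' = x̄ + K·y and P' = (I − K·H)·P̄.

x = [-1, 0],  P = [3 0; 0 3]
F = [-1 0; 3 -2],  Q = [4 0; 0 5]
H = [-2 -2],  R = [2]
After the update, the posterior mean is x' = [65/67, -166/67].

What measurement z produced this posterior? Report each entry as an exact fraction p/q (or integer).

z = [3]

x̄ = F·x = [1, -3]
P̄ = F·P·Fᵀ + Q = [7 -9; -9 44]
S = H·P̄·Hᵀ + R = [134]
K = P̄·Hᵀ·S⁻¹ = [2/67; -35/67]
x' − x̄ = [-2/67, 35/67] = K·y
y = (KᵀK)⁻¹·Kᵀ·(x' − x̄) = [-1]
z = y + H·x̄ = [-1] + [4] = [3]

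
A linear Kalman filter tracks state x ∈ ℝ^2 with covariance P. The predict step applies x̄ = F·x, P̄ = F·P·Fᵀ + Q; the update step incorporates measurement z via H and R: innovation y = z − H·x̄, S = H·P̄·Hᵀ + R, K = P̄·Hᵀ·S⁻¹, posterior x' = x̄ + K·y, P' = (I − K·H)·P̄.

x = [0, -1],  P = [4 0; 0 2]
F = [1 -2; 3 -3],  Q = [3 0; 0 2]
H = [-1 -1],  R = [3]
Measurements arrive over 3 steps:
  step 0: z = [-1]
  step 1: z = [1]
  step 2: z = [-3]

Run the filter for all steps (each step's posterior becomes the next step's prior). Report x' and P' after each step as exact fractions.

step 0: x' = [44/61, 23/61], P' = [309/122 -96/61; -96/61 216/61]
step 1: x' = [-4409/6100, -377/1525], P' = [26679/12200 -3513/3050; -3513/3050 9369/3050]
step 2: x' = [12227/8836, 13537/8836], P' = [8859711/4046888 -4655199/4046888; -4655199/4046888 12371751/4046888]

step 0: x̄ = F·x = [2, 3]
step 0: P̄ = F·P·Fᵀ + Q = [15 24; 24 56]
step 0: y = z − H·x̄ = [4]
step 0: S = H·P̄·Hᵀ + R = [122]
step 0: K = P̄·Hᵀ·S⁻¹ = [-39/122; -40/61]
step 0: x' = x̄ + K·y = [44/61, 23/61]
step 0: P' = (I − K·H)·P̄ = [309/122 -96/61; -96/61 216/61]
step 1: x̄ = F·x = [-2/61, 63/61]
step 1: P̄ = F·P·Fᵀ + Q = [3171/122 5247/122; 5247/122 10369/122]
step 1: y = z − H·x̄ = [2]
step 1: S = H·P̄·Hᵀ + R = [200]
step 1: K = P̄·Hᵀ·S⁻¹ = [-69/200; -16/25]
step 1: x' = x̄ + K·y = [-4409/6100, -377/1525]
step 1: P' = (I − K·H)·P̄ = [26679/12200 -3513/3050; -3513/3050 9369/3050]
step 2: x̄ = F·x = [-1393/6100, -8703/6100]
step 2: P̄ = F·P·Fᵀ + Q = [269391/12200 431361/12200; 431361/12200 854731/12200]
step 2: y = z − H·x̄ = [-7099/1525]
step 2: S = H·P̄·Hᵀ + R = [505861/3050]
step 2: K = P̄·Hᵀ·S⁻¹ = [-175188/505861; -321523/505861]
step 2: x' = x̄ + K·y = [12227/8836, 13537/8836]
step 2: P' = (I − K·H)·P̄ = [8859711/4046888 -4655199/4046888; -4655199/4046888 12371751/4046888]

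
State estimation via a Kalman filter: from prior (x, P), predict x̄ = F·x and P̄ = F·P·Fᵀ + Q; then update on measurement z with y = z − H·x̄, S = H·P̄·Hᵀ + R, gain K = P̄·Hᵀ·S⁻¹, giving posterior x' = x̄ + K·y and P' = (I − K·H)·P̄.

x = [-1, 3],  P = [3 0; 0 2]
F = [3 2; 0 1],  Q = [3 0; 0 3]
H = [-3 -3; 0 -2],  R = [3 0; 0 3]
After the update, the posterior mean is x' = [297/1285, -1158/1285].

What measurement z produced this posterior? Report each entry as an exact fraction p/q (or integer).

z = [2, 3]

x̄ = F·x = [3, 3]
P̄ = F·P·Fᵀ + Q = [38 4; 4 5]
S = H·P̄·Hᵀ + R = [462 54; 54 23]
K = P̄·Hᵀ·S⁻¹ = [-411/1285 518/1285; -27/2570 -527/1285]
x' − x̄ = [-3558/1285, -5013/1285] = K·y
y = (KᵀK)⁻¹·Kᵀ·(x' − x̄) = [20, 9]
z = y + H·x̄ = [20, 9] + [-18, -6] = [2, 3]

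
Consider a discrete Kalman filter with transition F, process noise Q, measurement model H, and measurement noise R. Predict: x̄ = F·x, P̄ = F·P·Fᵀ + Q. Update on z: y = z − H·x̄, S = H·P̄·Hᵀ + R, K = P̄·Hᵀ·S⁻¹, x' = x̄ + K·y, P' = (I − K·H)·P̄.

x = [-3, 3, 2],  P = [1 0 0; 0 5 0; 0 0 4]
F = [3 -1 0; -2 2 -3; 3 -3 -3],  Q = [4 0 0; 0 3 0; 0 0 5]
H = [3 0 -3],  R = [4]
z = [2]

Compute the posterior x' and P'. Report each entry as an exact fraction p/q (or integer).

x̄ = F·x = [-12, 6, -24]
P̄ = F·P·Fᵀ + Q = [18 -16 24; -16 63 0; 24 0 95]
y = z − H·x̄ = [-34]
S = H·P̄·Hᵀ + R = [589]
K = P̄·Hᵀ·S⁻¹ = [-18/589; -48/589; -213/589]
x' = x̄ + K·y = [-6456/589, 5166/589, -6894/589]
P' = (I − K·H)·P̄ = [10278/589 -10288/589 10302/589; -10288/589 34803/589 -10224/589; 10302/589 -10224/589 10586/589]

x' = [-6456/589, 5166/589, -6894/589]
P' = [10278/589 -10288/589 10302/589; -10288/589 34803/589 -10224/589; 10302/589 -10224/589 10586/589]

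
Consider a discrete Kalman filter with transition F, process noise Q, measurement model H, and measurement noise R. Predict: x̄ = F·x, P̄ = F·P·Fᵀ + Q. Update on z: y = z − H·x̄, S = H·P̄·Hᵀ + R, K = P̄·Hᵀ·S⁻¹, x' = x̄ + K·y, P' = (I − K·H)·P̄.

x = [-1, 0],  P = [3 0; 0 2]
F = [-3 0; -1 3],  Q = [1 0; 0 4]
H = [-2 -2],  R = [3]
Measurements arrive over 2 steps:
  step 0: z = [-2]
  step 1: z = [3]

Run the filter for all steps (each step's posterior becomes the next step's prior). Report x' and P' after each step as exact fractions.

step 0: x̄ = F·x = [3, 1]
step 0: P̄ = F·P·Fᵀ + Q = [28 9; 9 25]
step 0: y = z − H·x̄ = [6]
step 0: S = H·P̄·Hᵀ + R = [287]
step 0: K = P̄·Hᵀ·S⁻¹ = [-74/287; -68/287]
step 0: x' = x̄ + K·y = [417/287, -121/287]
step 0: P' = (I − K·H)·P̄ = [2560/287 -2449/287; -2449/287 2551/287]
step 1: x̄ = F·x = [-1251/287, -780/287]
step 1: P̄ = F·P·Fᵀ + Q = [23327/287 29721/287; 29721/287 41361/287]
step 1: y = z − H·x̄ = [-3201/287]
step 1: S = H·P̄·Hᵀ + R = [497381/287]
step 1: K = P̄·Hᵀ·S⁻¹ = [-106096/497381; -142164/497381]
step 1: x' = x̄ + K·y = [-984705/497381, 233832/497381]
step 1: P' = (I − K·H)·P̄ = [1205733/497381 -1046589/497381; -1046589/497381 1259835/497381]

step 0: x' = [417/287, -121/287], P' = [2560/287 -2449/287; -2449/287 2551/287]
step 1: x' = [-984705/497381, 233832/497381], P' = [1205733/497381 -1046589/497381; -1046589/497381 1259835/497381]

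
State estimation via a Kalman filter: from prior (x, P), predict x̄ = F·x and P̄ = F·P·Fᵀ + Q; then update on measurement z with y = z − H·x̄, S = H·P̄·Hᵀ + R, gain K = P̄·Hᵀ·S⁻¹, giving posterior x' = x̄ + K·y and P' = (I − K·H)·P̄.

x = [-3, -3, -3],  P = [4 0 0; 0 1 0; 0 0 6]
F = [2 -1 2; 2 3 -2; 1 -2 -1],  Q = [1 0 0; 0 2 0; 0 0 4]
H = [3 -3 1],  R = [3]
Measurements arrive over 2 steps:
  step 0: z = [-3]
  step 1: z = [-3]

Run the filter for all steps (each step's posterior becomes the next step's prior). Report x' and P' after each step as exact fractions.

step 0: x̄ = F·x = [-9, -9, 6]
step 0: P̄ = F·P·Fᵀ + Q = [42 -11 -2; -11 51 14; -2 14 18]
step 0: y = z − H·x̄ = [-9]
step 0: S = H·P̄·Hᵀ + R = [960]
step 0: K = P̄·Hᵀ·S⁻¹ = [157/960; -43/240; -1/32]
step 0: x' = x̄ + K·y = [-3351/320, -591/80, 201/32]
step 0: P' = (I − K·H)·P̄ = [15671/960 4111/240 93/32; 4111/240 1211/60 69/8; 93/32 69/8 273/16]
step 1: x̄ = F·x = [-159/160, -8907/160, -633/320]
step 1: P̄ = F·P·Fᵀ + Q = [5997/80 5921/80 -11621/160; 5921/80 95039/240 -11913/160; -11621/160 -11913/160 25053/320]
step 1: y = z − H·x̄ = [-10563/64]
step 1: S = H·P̄·Hᵀ + R = [191913/64]
step 1: K = P̄·Hᵀ·S⁻¹ = [-4466/191913; -66586/191913; 1787/63971]
step 1: x' = x̄ + K·y = [910643/319855, 510424/319855, -2107407/319855]
step 1: P' = (I − K·H)·P̄ = [70373176/959565 47787533/959565 -22607973/319855; 47787533/959565 33601289/959565 -14519174/319855; -22607973/319855 -14519174/319855 24293202/319855]

step 0: x' = [-3351/320, -591/80, 201/32], P' = [15671/960 4111/240 93/32; 4111/240 1211/60 69/8; 93/32 69/8 273/16]
step 1: x' = [910643/319855, 510424/319855, -2107407/319855], P' = [70373176/959565 47787533/959565 -22607973/319855; 47787533/959565 33601289/959565 -14519174/319855; -22607973/319855 -14519174/319855 24293202/319855]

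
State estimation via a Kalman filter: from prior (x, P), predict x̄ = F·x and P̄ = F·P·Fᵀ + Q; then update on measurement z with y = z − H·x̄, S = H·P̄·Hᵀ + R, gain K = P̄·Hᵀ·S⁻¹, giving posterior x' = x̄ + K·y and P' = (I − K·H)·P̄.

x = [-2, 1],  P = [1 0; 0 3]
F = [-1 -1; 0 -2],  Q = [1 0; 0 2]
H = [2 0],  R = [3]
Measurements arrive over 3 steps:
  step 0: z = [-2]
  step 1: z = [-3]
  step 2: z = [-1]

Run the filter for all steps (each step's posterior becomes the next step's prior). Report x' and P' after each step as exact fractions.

step 0: x̄ = F·x = [1, -2]
step 0: P̄ = F·P·Fᵀ + Q = [5 6; 6 14]
step 0: y = z − H·x̄ = [-4]
step 0: S = H·P̄·Hᵀ + R = [23]
step 0: K = P̄·Hᵀ·S⁻¹ = [10/23; 12/23]
step 0: x' = x̄ + K·y = [-17/23, -94/23]
step 0: P' = (I − K·H)·P̄ = [15/23 18/23; 18/23 178/23]
step 1: x̄ = F·x = [111/23, 188/23]
step 1: P̄ = F·P·Fᵀ + Q = [252/23 392/23; 392/23 758/23]
step 1: y = z − H·x̄ = [-291/23]
step 1: S = H·P̄·Hᵀ + R = [1077/23]
step 1: K = P̄·Hᵀ·S⁻¹ = [168/359; 784/1077]
step 1: x' = x̄ + K·y = [-393/359, -372/359]
step 1: P' = (I − K·H)·P̄ = [252/359 392/359; 392/359 8770/1077]
step 2: x̄ = F·x = [765/359, 744/359]
step 2: P̄ = F·P·Fᵀ + Q = [12955/1077 19892/1077; 19892/1077 37234/1077]
step 2: y = z − H·x̄ = [-1889/359]
step 2: S = H·P̄·Hᵀ + R = [55051/1077]
step 2: K = P̄·Hᵀ·S⁻¹ = [25910/55051; 39784/55051]
step 2: x' = x̄ + K·y = [-19025/55051, -95248/55051]
step 2: P' = (I − K·H)·P̄ = [38865/55051 59676/55051; 59676/55051 433614/55051]

step 0: x' = [-17/23, -94/23], P' = [15/23 18/23; 18/23 178/23]
step 1: x' = [-393/359, -372/359], P' = [252/359 392/359; 392/359 8770/1077]
step 2: x' = [-19025/55051, -95248/55051], P' = [38865/55051 59676/55051; 59676/55051 433614/55051]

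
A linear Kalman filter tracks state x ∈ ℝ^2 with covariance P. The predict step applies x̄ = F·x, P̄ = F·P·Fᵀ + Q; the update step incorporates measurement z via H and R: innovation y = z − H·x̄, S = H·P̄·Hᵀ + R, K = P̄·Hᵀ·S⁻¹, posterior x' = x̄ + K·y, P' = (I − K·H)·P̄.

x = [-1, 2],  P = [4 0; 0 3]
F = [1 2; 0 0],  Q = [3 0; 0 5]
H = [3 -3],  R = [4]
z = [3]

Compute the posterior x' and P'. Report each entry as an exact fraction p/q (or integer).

x̄ = F·x = [3, 0]
P̄ = F·P·Fᵀ + Q = [19 0; 0 5]
y = z − H·x̄ = [-6]
S = H·P̄·Hᵀ + R = [220]
K = P̄·Hᵀ·S⁻¹ = [57/220; -3/44]
x' = x̄ + K·y = [159/110, 9/22]
P' = (I − K·H)·P̄ = [931/220 171/44; 171/44 175/44]

x' = [159/110, 9/22]
P' = [931/220 171/44; 171/44 175/44]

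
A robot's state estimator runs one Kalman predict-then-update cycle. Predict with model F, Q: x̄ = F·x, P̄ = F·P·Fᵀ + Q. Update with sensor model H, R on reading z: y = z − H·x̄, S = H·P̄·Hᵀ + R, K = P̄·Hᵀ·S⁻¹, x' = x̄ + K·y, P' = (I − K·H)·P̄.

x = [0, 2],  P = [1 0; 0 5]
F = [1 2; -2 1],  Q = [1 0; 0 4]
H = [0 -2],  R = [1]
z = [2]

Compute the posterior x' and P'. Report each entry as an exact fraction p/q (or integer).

x̄ = F·x = [4, 2]
P̄ = F·P·Fᵀ + Q = [22 8; 8 13]
y = z − H·x̄ = [6]
S = H·P̄·Hᵀ + R = [53]
K = P̄·Hᵀ·S⁻¹ = [-16/53; -26/53]
x' = x̄ + K·y = [116/53, -50/53]
P' = (I − K·H)·P̄ = [910/53 8/53; 8/53 13/53]

x' = [116/53, -50/53]
P' = [910/53 8/53; 8/53 13/53]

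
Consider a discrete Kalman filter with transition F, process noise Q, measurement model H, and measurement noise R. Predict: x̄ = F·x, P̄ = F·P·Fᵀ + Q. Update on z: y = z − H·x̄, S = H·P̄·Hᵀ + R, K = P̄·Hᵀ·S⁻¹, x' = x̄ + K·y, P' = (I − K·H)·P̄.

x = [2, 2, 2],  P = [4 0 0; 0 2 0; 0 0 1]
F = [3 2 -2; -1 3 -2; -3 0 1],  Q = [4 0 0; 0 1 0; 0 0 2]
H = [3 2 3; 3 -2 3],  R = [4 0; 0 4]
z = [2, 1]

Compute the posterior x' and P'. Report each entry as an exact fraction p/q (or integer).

x' = [14551/4007, 1557/8014, -24737/8014]
P' = [135184/4007 -1216/4007 -133868/4007; -1216/4007 1935/4007 1244/4007; -133868/4007 1244/4007 133418/4007]

x̄ = F·x = [6, 0, -4]
P̄ = F·P·Fᵀ + Q = [52 4 -38; 4 27 10; -38 10 39]
y = z − H·x̄ = [-4, -5]
S = H·P̄·Hᵀ + R = [415 27; 27 79]
K = P̄·Hᵀ·S⁻¹ = [379/4007 1595/4007; 1977/8014 -1893/8014; 569/8014 -1919/8014]
x' = x̄ + K·y = [14551/4007, 1557/8014, -24737/8014]
P' = (I − K·H)·P̄ = [135184/4007 -1216/4007 -133868/4007; -1216/4007 1935/4007 1244/4007; -133868/4007 1244/4007 133418/4007]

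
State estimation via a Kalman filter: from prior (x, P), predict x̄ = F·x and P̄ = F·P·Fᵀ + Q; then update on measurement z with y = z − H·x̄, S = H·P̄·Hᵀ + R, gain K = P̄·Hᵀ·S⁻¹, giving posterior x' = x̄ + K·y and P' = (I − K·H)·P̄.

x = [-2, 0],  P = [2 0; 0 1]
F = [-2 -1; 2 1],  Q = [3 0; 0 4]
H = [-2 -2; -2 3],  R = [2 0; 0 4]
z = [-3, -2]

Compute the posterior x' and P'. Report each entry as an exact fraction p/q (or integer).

x' = [1775/1361, 164/1361]
P' = [441/1361 -62/1361; -62/1361 952/4083]

x̄ = F·x = [4, -4]
P̄ = F·P·Fᵀ + Q = [12 -9; -9 13]
y = z − H·x̄ = [-3, 18]
S = H·P̄·Hᵀ + R = [30 -12; -12 277]
K = P̄·Hᵀ·S⁻¹ = [-379/1361 -267/1361; -766/4083 269/1361]
x' = x̄ + K·y = [1775/1361, 164/1361]
P' = (I − K·H)·P̄ = [441/1361 -62/1361; -62/1361 952/4083]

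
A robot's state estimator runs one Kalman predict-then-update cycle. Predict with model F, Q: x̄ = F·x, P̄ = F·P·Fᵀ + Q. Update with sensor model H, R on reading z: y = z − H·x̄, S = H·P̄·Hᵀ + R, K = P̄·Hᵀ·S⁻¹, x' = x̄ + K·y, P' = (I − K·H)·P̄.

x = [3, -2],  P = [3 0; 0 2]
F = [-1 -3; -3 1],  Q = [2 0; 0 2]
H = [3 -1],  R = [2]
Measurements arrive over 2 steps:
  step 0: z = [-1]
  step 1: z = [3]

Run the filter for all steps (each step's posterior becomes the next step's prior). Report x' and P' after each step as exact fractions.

step 0: x̄ = F·x = [3, -11]
step 0: P̄ = F·P·Fᵀ + Q = [23 3; 3 31]
step 0: y = z − H·x̄ = [-21]
step 0: S = H·P̄·Hᵀ + R = [222]
step 0: K = P̄·Hᵀ·S⁻¹ = [11/37; -11/111]
step 0: x' = x̄ + K·y = [-120/37, -330/37]
step 0: P' = (I − K·H)·P̄ = [125/37 353/37; 353/37 3199/111]
step 1: x̄ = F·x = [30, 30/37]
step 1: P̄ = F·P·Fᵀ + Q = [322 0; 0 442/111]
step 1: y = z − H·x̄ = [-3189/37]
step 1: S = H·P̄·Hᵀ + R = [322342/111]
step 1: K = P̄·Hᵀ·S⁻¹ = [53613/161171; -221/161171]
step 1: x' = x̄ + K·y = [214269/161171, 149727/161171]
step 1: P' = (I − K·H)·P̄ = [106904/161171 213486/161171; 213486/161171 640900/161171]

step 0: x' = [-120/37, -330/37], P' = [125/37 353/37; 353/37 3199/111]
step 1: x' = [214269/161171, 149727/161171], P' = [106904/161171 213486/161171; 213486/161171 640900/161171]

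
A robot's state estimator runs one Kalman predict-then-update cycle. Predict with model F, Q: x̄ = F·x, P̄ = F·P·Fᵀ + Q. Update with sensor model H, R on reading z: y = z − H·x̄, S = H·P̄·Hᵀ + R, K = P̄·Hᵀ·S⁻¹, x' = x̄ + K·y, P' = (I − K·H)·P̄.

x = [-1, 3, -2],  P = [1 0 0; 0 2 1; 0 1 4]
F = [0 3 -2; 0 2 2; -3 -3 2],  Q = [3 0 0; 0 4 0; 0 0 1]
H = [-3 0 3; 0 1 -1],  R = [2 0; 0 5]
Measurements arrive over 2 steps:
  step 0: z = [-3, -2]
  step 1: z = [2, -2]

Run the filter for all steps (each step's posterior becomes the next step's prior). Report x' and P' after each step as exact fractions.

step 0: x' = [121573/40359, 13130/40359, 26526/13453], P' = [118786/40359 99650/40359 38100/13453; 99650/40359 267472/40359 34534/13453; 38100/13453 34534/13453 39584/13453]
step 1: x' = [-6401245273/3504015401, -7529013984/3504015401, -3921868437/3504015401], P' = [6625884715/3504015401 610682168/3504015401 6049322783/3504015401; 610682168/3504015401 10765747060/3504015401 718051200/3504015401; 6049322783/3504015401 718051200/3504015401 6246475845/3504015401]

step 0: x̄ = F·x = [13, 2, -10]
step 0: P̄ = F·P·Fᵀ + Q = [25 -2 -22; -2 36 2; -22 2 32]
step 0: y = z − H·x̄ = [66, -14]
step 0: S = H·P̄·Hᵀ + R = [911 -150; -150 69]
step 0: K = P̄·Hᵀ·S⁻¹ = [-2243/13453 -2930/40359; 1976/13453 32774/40359; 2226/13453 -1010/13453]
step 0: x' = x̄ + K·y = [121573/40359, 13130/40359, 26526/13453]
step 0: P' = (I − K·H)·P̄ = [118786/40359 99650/40359 38100/13453; 99650/40359 267472/40359 34534/13453; 38100/13453 34534/13453 39584/13453]
step 1: x̄ = F·x = [-39922/13453, 16856/3669, -81651/13453]
step 1: P̄ = F·P·Fᵀ + Q = [586703/13453 40516/1223 -616694/13453; 40516/1223 230468/3669 -79416/1223; -616694/13453 -79416/1223 1056855/13453]
step 1: y = z − H·x̄ = [152093/13453, -511087/40359]
step 1: S = H·P̄·Hᵀ + R = [25919420/13453 -8978403/13453; -8978403/13453 11148964/40359]
step 1: K = P̄·Hᵀ·S⁻¹ = [-864842898/3504015401 -1087728123/3504015401; 161053548/3504015401 2009539172/3504015401; 295729593/3504015401 -1105684929/3504015401]
step 1: x' = x̄ + K·y = [-6401245273/3504015401, -7529013984/3504015401, -3921868437/3504015401]
step 1: P' = (I − K·H)·P̄ = [6625884715/3504015401 610682168/3504015401 6049322783/3504015401; 610682168/3504015401 10765747060/3504015401 718051200/3504015401; 6049322783/3504015401 718051200/3504015401 6246475845/3504015401]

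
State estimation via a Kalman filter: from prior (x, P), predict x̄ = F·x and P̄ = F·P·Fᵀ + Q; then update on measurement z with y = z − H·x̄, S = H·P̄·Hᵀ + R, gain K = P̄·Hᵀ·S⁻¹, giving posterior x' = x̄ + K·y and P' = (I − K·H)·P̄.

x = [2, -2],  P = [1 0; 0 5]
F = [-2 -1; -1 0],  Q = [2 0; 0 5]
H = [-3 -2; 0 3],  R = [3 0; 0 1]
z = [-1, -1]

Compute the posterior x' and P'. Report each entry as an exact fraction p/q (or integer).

x̄ = F·x = [-2, -2]
P̄ = F·P·Fᵀ + Q = [11 2; 2 6]
y = z − H·x̄ = [-11, 5]
S = H·P̄·Hᵀ + R = [150 -54; -54 55]
K = P̄·Hᵀ·S⁻¹ = [-1711/5334 -183/889; -3/889 288/889]
x' = x̄ + K·y = [2663/5334, -305/889]
P' = (I − K·H)·P̄ = [1955/5334 -61/889; -61/889 96/889]

x' = [2663/5334, -305/889]
P' = [1955/5334 -61/889; -61/889 96/889]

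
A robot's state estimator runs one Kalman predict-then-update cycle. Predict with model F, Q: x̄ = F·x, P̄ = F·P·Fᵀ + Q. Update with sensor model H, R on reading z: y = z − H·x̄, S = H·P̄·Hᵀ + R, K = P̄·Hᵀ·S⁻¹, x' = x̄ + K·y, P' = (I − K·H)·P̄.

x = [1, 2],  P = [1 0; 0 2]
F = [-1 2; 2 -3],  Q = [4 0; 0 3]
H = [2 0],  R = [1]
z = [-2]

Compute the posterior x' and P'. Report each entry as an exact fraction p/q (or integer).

x' = [-49/53, 12/53]
P' = [13/53 -14/53; -14/53 541/53]

x̄ = F·x = [3, -4]
P̄ = F·P·Fᵀ + Q = [13 -14; -14 25]
y = z − H·x̄ = [-8]
S = H·P̄·Hᵀ + R = [53]
K = P̄·Hᵀ·S⁻¹ = [26/53; -28/53]
x' = x̄ + K·y = [-49/53, 12/53]
P' = (I − K·H)·P̄ = [13/53 -14/53; -14/53 541/53]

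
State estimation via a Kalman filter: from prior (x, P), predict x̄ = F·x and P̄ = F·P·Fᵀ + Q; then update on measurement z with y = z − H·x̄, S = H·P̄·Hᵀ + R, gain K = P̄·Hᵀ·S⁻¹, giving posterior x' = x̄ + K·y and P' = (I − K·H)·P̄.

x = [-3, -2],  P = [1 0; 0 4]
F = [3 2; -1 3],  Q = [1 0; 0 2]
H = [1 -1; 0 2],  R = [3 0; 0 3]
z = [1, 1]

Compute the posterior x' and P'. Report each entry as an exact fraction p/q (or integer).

x' = [-871/946, 92/473]
P' = [2943/946 318/473; 318/473 345/473]

x̄ = F·x = [-13, -3]
P̄ = F·P·Fᵀ + Q = [26 21; 21 39]
y = z − H·x̄ = [11, 7]
S = H·P̄·Hᵀ + R = [26 -36; -36 159]
K = P̄·Hᵀ·S⁻¹ = [769/946 212/473; -9/473 230/473]
x' = x̄ + K·y = [-871/946, 92/473]
P' = (I − K·H)·P̄ = [2943/946 318/473; 318/473 345/473]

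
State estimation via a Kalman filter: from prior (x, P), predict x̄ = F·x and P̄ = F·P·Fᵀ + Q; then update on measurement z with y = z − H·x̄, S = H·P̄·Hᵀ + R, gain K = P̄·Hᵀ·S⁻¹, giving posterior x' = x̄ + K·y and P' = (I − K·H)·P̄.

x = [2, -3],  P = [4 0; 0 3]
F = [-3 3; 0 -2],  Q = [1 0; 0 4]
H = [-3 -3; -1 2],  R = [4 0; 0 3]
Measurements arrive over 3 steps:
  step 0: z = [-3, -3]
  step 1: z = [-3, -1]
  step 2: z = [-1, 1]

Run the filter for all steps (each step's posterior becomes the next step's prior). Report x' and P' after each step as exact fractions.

step 0: x' = [4446/2935, -1617/2935], P' = [7717/14675 -3379/14675; -3379/14675 5473/14675]
step 1: x' = [57967967/78463637, 4886550/78463637], P' = [39926244/78463637 -17249424/78463637; -17249424/78463637 28071024/78463637]
step 2: x' = [-67763342603/403951362163, 163643784052/403951362163], P' = [205240461752/403951362163 -88643468396/403951362163; -88643468396/403951362163 144418520588/403951362163]

step 0: x̄ = F·x = [-15, 6]
step 0: P̄ = F·P·Fᵀ + Q = [64 -18; -18 16]
step 0: y = z − H·x̄ = [-30, -30]
step 0: S = H·P̄·Hᵀ + R = [400 150; 150 203]
step 0: K = P̄·Hᵀ·S⁻¹ = [-6507/29350 -193/587; -3141/29350 191/587]
step 0: x' = x̄ + K·y = [4446/2935, -1617/2935]
step 0: P' = (I − K·H)·P̄ = [7717/14675 -3379/14675; -3379/14675 5473/14675]
step 1: x̄ = F·x = [-18189/2935, 3234/2935]
step 1: P̄ = F·P·Fᵀ + Q = [194207/14675 -53112/14675; -53112/14675 80592/14675]
step 1: y = z − H·x̄ = [-10734/587, -27592/2935]
step 1: S = H·P̄·Hᵀ + R = [63035/587 51681/2935; 51681/2935 773048/14675]
step 1: K = P̄·Hᵀ·S⁻¹ = [-17007615/78463637 -3544052/11209091; -8116200/78463637 3494832/11209091]
step 1: x' = x̄ + K·y = [57967967/78463637, 4886550/78463637]
step 1: P' = (I − K·H)·P̄ = [39926244/78463637 -17249424/78463637; -17249424/78463637 28071024/78463637]
step 2: x̄ = F·x = [-159244251/78463637, -9773100/78463637]
step 2: P̄ = F·P·Fᵀ + Q = [1000928681/78463637 -271922688/78463637; -271922688/78463637 426138644/78463637]
step 2: y = z − H·x̄ = [-585515690/78463637, -61234414/78463637]
step 2: S = H·P̄·Hᵀ + R = [8262852089/78463637 1261722243/78463637; 1261722243/78463637 4028564920/78463637]
step 2: K = P̄·Hᵀ·S⁻¹ = [-87447745017/403951362163 -127509132848/403951362163; -41831289144/403951362163 125826836524/403951362163]
step 2: x' = x̄ + K·y = [-67763342603/403951362163, 163643784052/403951362163]
step 2: P' = (I − K·H)·P̄ = [205240461752/403951362163 -88643468396/403951362163; -88643468396/403951362163 144418520588/403951362163]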